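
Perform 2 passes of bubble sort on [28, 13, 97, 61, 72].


Initial: [28, 13, 97, 61, 72]
Pass 1: [13, 28, 61, 72, 97] (3 swaps)
Pass 2: [13, 28, 61, 72, 97] (0 swaps)

After 2 passes: [13, 28, 61, 72, 97]


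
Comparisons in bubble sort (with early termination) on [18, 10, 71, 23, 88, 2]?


Algorithm: bubble sort (with early termination)
Input: [18, 10, 71, 23, 88, 2]
Sorted: [2, 10, 18, 23, 71, 88]

15


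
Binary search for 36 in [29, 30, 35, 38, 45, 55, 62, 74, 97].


Step 1: lo=0, hi=8, mid=4, val=45
Step 2: lo=0, hi=3, mid=1, val=30
Step 3: lo=2, hi=3, mid=2, val=35
Step 4: lo=3, hi=3, mid=3, val=38

Not found


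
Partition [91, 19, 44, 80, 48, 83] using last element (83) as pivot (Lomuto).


Pivot: 83
  19 <= 83: swap -> [19, 91, 44, 80, 48, 83]
  44 <= 83: swap -> [19, 44, 91, 80, 48, 83]
  80 <= 83: swap -> [19, 44, 80, 91, 48, 83]
  48 <= 83: swap -> [19, 44, 80, 48, 91, 83]
Place pivot at 4: [19, 44, 80, 48, 83, 91]

Partitioned: [19, 44, 80, 48, 83, 91]


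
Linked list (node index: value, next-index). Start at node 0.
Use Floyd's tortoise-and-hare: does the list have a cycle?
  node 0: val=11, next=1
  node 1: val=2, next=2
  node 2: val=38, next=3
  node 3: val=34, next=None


Floyd's tortoise (slow, +1) and hare (fast, +2):
  init: slow=0, fast=0
  step 1: slow=1, fast=2
  step 2: fast 2->3->None, no cycle

Cycle: no


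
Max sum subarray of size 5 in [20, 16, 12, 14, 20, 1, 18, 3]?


[0:5]: 82
[1:6]: 63
[2:7]: 65
[3:8]: 56

Max: 82 at [0:5]


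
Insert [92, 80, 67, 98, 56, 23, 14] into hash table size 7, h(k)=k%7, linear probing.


Insert 92: h=1 -> slot 1
Insert 80: h=3 -> slot 3
Insert 67: h=4 -> slot 4
Insert 98: h=0 -> slot 0
Insert 56: h=0, 2 probes -> slot 2
Insert 23: h=2, 3 probes -> slot 5
Insert 14: h=0, 6 probes -> slot 6

Table: [98, 92, 56, 80, 67, 23, 14]


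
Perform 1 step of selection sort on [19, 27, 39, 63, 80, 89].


Initial: [19, 27, 39, 63, 80, 89]
Step 1: min=19 at 0
  Swap: [19, 27, 39, 63, 80, 89]

After 1 step: [19, 27, 39, 63, 80, 89]


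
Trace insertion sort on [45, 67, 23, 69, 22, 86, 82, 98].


Initial: [45, 67, 23, 69, 22, 86, 82, 98]
Insert 67: [45, 67, 23, 69, 22, 86, 82, 98]
Insert 23: [23, 45, 67, 69, 22, 86, 82, 98]
Insert 69: [23, 45, 67, 69, 22, 86, 82, 98]
Insert 22: [22, 23, 45, 67, 69, 86, 82, 98]
Insert 86: [22, 23, 45, 67, 69, 86, 82, 98]
Insert 82: [22, 23, 45, 67, 69, 82, 86, 98]
Insert 98: [22, 23, 45, 67, 69, 82, 86, 98]

Sorted: [22, 23, 45, 67, 69, 82, 86, 98]


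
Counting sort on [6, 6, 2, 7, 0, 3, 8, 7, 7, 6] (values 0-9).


Input: [6, 6, 2, 7, 0, 3, 8, 7, 7, 6]
Counts: [1, 0, 1, 1, 0, 0, 3, 3, 1, 0]

Sorted: [0, 2, 3, 6, 6, 6, 7, 7, 7, 8]


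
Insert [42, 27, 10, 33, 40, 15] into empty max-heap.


Insert 42: [42]
Insert 27: [42, 27]
Insert 10: [42, 27, 10]
Insert 33: [42, 33, 10, 27]
Insert 40: [42, 40, 10, 27, 33]
Insert 15: [42, 40, 15, 27, 33, 10]

Final heap: [42, 40, 15, 27, 33, 10]


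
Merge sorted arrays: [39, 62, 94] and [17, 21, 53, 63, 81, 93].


Take 17 from B
Take 21 from B
Take 39 from A
Take 53 from B
Take 62 from A
Take 63 from B
Take 81 from B
Take 93 from B

Merged: [17, 21, 39, 53, 62, 63, 81, 93, 94]


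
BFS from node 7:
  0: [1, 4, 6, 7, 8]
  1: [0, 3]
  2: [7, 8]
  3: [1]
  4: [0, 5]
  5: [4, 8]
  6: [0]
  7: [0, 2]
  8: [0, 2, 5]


Visit 7, enqueue [0, 2]
Visit 0, enqueue [1, 4, 6, 8]
Visit 2, enqueue []
Visit 1, enqueue [3]
Visit 4, enqueue [5]
Visit 6, enqueue []
Visit 8, enqueue []
Visit 3, enqueue []
Visit 5, enqueue []

BFS order: [7, 0, 2, 1, 4, 6, 8, 3, 5]


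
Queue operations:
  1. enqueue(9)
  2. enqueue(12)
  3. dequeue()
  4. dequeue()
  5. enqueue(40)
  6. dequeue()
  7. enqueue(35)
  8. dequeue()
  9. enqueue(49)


enqueue(9) -> [9]
enqueue(12) -> [9, 12]
dequeue()->9, [12]
dequeue()->12, []
enqueue(40) -> [40]
dequeue()->40, []
enqueue(35) -> [35]
dequeue()->35, []
enqueue(49) -> [49]

Final queue: [49]


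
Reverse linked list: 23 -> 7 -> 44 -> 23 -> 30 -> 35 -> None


Step 1: curr=23, set curr.next=prev(None) | reversed so far: 23
Step 2: curr=7, set curr.next=prev(23) | reversed so far: 7 -> 23
Step 3: curr=44, set curr.next=prev(7) | reversed so far: 44 -> 7 -> 23
Step 4: curr=23, set curr.next=prev(44) | reversed so far: 23 -> 44 -> 7 -> 23
Step 5: curr=30, set curr.next=prev(23) | reversed so far: 30 -> 23 -> 44 -> 7 -> 23
Step 6: curr=35, set curr.next=prev(30) | reversed so far: 35 -> 30 -> 23 -> 44 -> 7 -> 23

35 -> 30 -> 23 -> 44 -> 7 -> 23 -> None


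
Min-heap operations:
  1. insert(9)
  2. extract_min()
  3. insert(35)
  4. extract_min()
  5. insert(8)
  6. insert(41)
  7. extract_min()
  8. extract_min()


insert(9) -> [9]
extract_min()->9, []
insert(35) -> [35]
extract_min()->35, []
insert(8) -> [8]
insert(41) -> [8, 41]
extract_min()->8, [41]
extract_min()->41, []

Final heap: []


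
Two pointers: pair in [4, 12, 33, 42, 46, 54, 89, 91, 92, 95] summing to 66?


lo=0(4)+hi=9(95)=99
lo=0(4)+hi=8(92)=96
lo=0(4)+hi=7(91)=95
lo=0(4)+hi=6(89)=93
lo=0(4)+hi=5(54)=58
lo=1(12)+hi=5(54)=66

Yes: 12+54=66


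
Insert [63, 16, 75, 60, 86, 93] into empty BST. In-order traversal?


Insert 63: root
Insert 16: L from 63
Insert 75: R from 63
Insert 60: L from 63 -> R from 16
Insert 86: R from 63 -> R from 75
Insert 93: R from 63 -> R from 75 -> R from 86

In-order: [16, 60, 63, 75, 86, 93]


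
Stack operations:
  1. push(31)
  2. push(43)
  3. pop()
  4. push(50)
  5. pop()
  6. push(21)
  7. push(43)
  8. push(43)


push(31) -> [31]
push(43) -> [31, 43]
pop()->43, [31]
push(50) -> [31, 50]
pop()->50, [31]
push(21) -> [31, 21]
push(43) -> [31, 21, 43]
push(43) -> [31, 21, 43, 43]

Final stack: [31, 21, 43, 43]


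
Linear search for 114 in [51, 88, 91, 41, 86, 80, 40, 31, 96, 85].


i=0: 51!=114
i=1: 88!=114
i=2: 91!=114
i=3: 41!=114
i=4: 86!=114
i=5: 80!=114
i=6: 40!=114
i=7: 31!=114
i=8: 96!=114
i=9: 85!=114

Not found, 10 comps


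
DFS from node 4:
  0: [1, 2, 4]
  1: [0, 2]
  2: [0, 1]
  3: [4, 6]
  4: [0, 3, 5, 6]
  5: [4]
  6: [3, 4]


Visit 4, push [6, 5, 3, 0]
Visit 0, push [2, 1]
Visit 1, push [2]
Visit 2, push []
Visit 3, push [6]
Visit 6, push []
Visit 5, push []

DFS order: [4, 0, 1, 2, 3, 6, 5]


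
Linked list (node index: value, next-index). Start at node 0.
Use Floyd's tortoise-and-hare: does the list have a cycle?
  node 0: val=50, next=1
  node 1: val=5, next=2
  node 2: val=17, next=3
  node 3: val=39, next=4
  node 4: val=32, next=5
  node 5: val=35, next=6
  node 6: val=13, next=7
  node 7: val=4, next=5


Floyd's tortoise (slow, +1) and hare (fast, +2):
  init: slow=0, fast=0
  step 1: slow=1, fast=2
  step 2: slow=2, fast=4
  step 3: slow=3, fast=6
  step 4: slow=4, fast=5
  step 5: slow=5, fast=7
  step 6: slow=6, fast=6
  slow == fast at node 6: cycle detected

Cycle: yes


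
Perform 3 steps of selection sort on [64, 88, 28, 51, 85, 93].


Initial: [64, 88, 28, 51, 85, 93]
Step 1: min=28 at 2
  Swap: [28, 88, 64, 51, 85, 93]
Step 2: min=51 at 3
  Swap: [28, 51, 64, 88, 85, 93]
Step 3: min=64 at 2
  Swap: [28, 51, 64, 88, 85, 93]

After 3 steps: [28, 51, 64, 88, 85, 93]


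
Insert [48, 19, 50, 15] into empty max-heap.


Insert 48: [48]
Insert 19: [48, 19]
Insert 50: [50, 19, 48]
Insert 15: [50, 19, 48, 15]

Final heap: [50, 19, 48, 15]


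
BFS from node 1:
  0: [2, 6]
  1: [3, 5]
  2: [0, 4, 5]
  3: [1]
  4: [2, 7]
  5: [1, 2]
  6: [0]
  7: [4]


Visit 1, enqueue [3, 5]
Visit 3, enqueue []
Visit 5, enqueue [2]
Visit 2, enqueue [0, 4]
Visit 0, enqueue [6]
Visit 4, enqueue [7]
Visit 6, enqueue []
Visit 7, enqueue []

BFS order: [1, 3, 5, 2, 0, 4, 6, 7]


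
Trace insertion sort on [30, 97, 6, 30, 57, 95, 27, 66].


Initial: [30, 97, 6, 30, 57, 95, 27, 66]
Insert 97: [30, 97, 6, 30, 57, 95, 27, 66]
Insert 6: [6, 30, 97, 30, 57, 95, 27, 66]
Insert 30: [6, 30, 30, 97, 57, 95, 27, 66]
Insert 57: [6, 30, 30, 57, 97, 95, 27, 66]
Insert 95: [6, 30, 30, 57, 95, 97, 27, 66]
Insert 27: [6, 27, 30, 30, 57, 95, 97, 66]
Insert 66: [6, 27, 30, 30, 57, 66, 95, 97]

Sorted: [6, 27, 30, 30, 57, 66, 95, 97]


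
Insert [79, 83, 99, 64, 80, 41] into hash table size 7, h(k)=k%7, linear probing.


Insert 79: h=2 -> slot 2
Insert 83: h=6 -> slot 6
Insert 99: h=1 -> slot 1
Insert 64: h=1, 2 probes -> slot 3
Insert 80: h=3, 1 probes -> slot 4
Insert 41: h=6, 1 probes -> slot 0

Table: [41, 99, 79, 64, 80, None, 83]


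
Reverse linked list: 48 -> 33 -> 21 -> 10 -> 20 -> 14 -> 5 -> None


Step 1: curr=48, set curr.next=prev(None) | reversed so far: 48
Step 2: curr=33, set curr.next=prev(48) | reversed so far: 33 -> 48
Step 3: curr=21, set curr.next=prev(33) | reversed so far: 21 -> 33 -> 48
Step 4: curr=10, set curr.next=prev(21) | reversed so far: 10 -> 21 -> 33 -> 48
Step 5: curr=20, set curr.next=prev(10) | reversed so far: 20 -> 10 -> 21 -> 33 -> 48
Step 6: curr=14, set curr.next=prev(20) | reversed so far: 14 -> 20 -> 10 -> 21 -> 33 -> 48
Step 7: curr=5, set curr.next=prev(14) | reversed so far: 5 -> 14 -> 20 -> 10 -> 21 -> 33 -> 48

5 -> 14 -> 20 -> 10 -> 21 -> 33 -> 48 -> None


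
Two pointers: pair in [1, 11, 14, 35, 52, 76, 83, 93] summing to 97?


lo=0(1)+hi=7(93)=94
lo=1(11)+hi=7(93)=104
lo=1(11)+hi=6(83)=94
lo=2(14)+hi=6(83)=97

Yes: 14+83=97


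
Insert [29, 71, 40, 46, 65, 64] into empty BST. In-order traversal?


Insert 29: root
Insert 71: R from 29
Insert 40: R from 29 -> L from 71
Insert 46: R from 29 -> L from 71 -> R from 40
Insert 65: R from 29 -> L from 71 -> R from 40 -> R from 46
Insert 64: R from 29 -> L from 71 -> R from 40 -> R from 46 -> L from 65

In-order: [29, 40, 46, 64, 65, 71]


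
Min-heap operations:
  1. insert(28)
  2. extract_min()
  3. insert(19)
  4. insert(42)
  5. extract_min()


insert(28) -> [28]
extract_min()->28, []
insert(19) -> [19]
insert(42) -> [19, 42]
extract_min()->19, [42]

Final heap: [42]


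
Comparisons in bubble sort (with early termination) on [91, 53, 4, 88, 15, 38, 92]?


Algorithm: bubble sort (with early termination)
Input: [91, 53, 4, 88, 15, 38, 92]
Sorted: [4, 15, 38, 53, 88, 91, 92]

18


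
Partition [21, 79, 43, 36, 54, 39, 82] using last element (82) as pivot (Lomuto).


Pivot: 82
  21 <= 82: advance i (no swap)
  79 <= 82: advance i (no swap)
  43 <= 82: advance i (no swap)
  36 <= 82: advance i (no swap)
  54 <= 82: advance i (no swap)
  39 <= 82: advance i (no swap)
Place pivot at 6: [21, 79, 43, 36, 54, 39, 82]

Partitioned: [21, 79, 43, 36, 54, 39, 82]


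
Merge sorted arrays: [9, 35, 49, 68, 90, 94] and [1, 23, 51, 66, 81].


Take 1 from B
Take 9 from A
Take 23 from B
Take 35 from A
Take 49 from A
Take 51 from B
Take 66 from B
Take 68 from A
Take 81 from B

Merged: [1, 9, 23, 35, 49, 51, 66, 68, 81, 90, 94]


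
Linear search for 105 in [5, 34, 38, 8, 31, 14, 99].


i=0: 5!=105
i=1: 34!=105
i=2: 38!=105
i=3: 8!=105
i=4: 31!=105
i=5: 14!=105
i=6: 99!=105

Not found, 7 comps


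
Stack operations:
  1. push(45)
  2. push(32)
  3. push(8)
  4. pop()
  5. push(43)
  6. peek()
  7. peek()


push(45) -> [45]
push(32) -> [45, 32]
push(8) -> [45, 32, 8]
pop()->8, [45, 32]
push(43) -> [45, 32, 43]
peek()->43
peek()->43

Final stack: [45, 32, 43]


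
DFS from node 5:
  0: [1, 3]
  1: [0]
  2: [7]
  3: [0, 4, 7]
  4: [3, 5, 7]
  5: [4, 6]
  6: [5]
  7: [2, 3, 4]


Visit 5, push [6, 4]
Visit 4, push [7, 3]
Visit 3, push [7, 0]
Visit 0, push [1]
Visit 1, push []
Visit 7, push [2]
Visit 2, push []
Visit 6, push []

DFS order: [5, 4, 3, 0, 1, 7, 2, 6]


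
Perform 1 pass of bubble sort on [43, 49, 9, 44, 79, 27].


Initial: [43, 49, 9, 44, 79, 27]
Pass 1: [43, 9, 44, 49, 27, 79] (3 swaps)

After 1 pass: [43, 9, 44, 49, 27, 79]


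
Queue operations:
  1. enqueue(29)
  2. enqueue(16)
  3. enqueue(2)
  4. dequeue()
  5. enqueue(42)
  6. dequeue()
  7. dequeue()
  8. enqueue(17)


enqueue(29) -> [29]
enqueue(16) -> [29, 16]
enqueue(2) -> [29, 16, 2]
dequeue()->29, [16, 2]
enqueue(42) -> [16, 2, 42]
dequeue()->16, [2, 42]
dequeue()->2, [42]
enqueue(17) -> [42, 17]

Final queue: [42, 17]


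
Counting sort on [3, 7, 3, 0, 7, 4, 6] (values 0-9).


Input: [3, 7, 3, 0, 7, 4, 6]
Counts: [1, 0, 0, 2, 1, 0, 1, 2, 0, 0]

Sorted: [0, 3, 3, 4, 6, 7, 7]


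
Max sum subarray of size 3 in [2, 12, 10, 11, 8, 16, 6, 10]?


[0:3]: 24
[1:4]: 33
[2:5]: 29
[3:6]: 35
[4:7]: 30
[5:8]: 32

Max: 35 at [3:6]


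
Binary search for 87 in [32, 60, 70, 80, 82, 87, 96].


Step 1: lo=0, hi=6, mid=3, val=80
Step 2: lo=4, hi=6, mid=5, val=87

Found at index 5


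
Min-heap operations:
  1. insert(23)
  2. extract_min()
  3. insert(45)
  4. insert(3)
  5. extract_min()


insert(23) -> [23]
extract_min()->23, []
insert(45) -> [45]
insert(3) -> [3, 45]
extract_min()->3, [45]

Final heap: [45]


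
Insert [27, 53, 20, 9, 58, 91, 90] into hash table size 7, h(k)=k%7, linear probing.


Insert 27: h=6 -> slot 6
Insert 53: h=4 -> slot 4
Insert 20: h=6, 1 probes -> slot 0
Insert 9: h=2 -> slot 2
Insert 58: h=2, 1 probes -> slot 3
Insert 91: h=0, 1 probes -> slot 1
Insert 90: h=6, 6 probes -> slot 5

Table: [20, 91, 9, 58, 53, 90, 27]


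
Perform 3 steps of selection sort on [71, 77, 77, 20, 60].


Initial: [71, 77, 77, 20, 60]
Step 1: min=20 at 3
  Swap: [20, 77, 77, 71, 60]
Step 2: min=60 at 4
  Swap: [20, 60, 77, 71, 77]
Step 3: min=71 at 3
  Swap: [20, 60, 71, 77, 77]

After 3 steps: [20, 60, 71, 77, 77]


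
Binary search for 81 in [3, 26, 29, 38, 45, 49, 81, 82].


Step 1: lo=0, hi=7, mid=3, val=38
Step 2: lo=4, hi=7, mid=5, val=49
Step 3: lo=6, hi=7, mid=6, val=81

Found at index 6


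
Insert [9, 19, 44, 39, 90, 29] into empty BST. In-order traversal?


Insert 9: root
Insert 19: R from 9
Insert 44: R from 9 -> R from 19
Insert 39: R from 9 -> R from 19 -> L from 44
Insert 90: R from 9 -> R from 19 -> R from 44
Insert 29: R from 9 -> R from 19 -> L from 44 -> L from 39

In-order: [9, 19, 29, 39, 44, 90]


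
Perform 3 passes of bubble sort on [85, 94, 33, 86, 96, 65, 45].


Initial: [85, 94, 33, 86, 96, 65, 45]
Pass 1: [85, 33, 86, 94, 65, 45, 96] (4 swaps)
Pass 2: [33, 85, 86, 65, 45, 94, 96] (3 swaps)
Pass 3: [33, 85, 65, 45, 86, 94, 96] (2 swaps)

After 3 passes: [33, 85, 65, 45, 86, 94, 96]


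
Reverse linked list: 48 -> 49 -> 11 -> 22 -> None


Step 1: curr=48, set curr.next=prev(None) | reversed so far: 48
Step 2: curr=49, set curr.next=prev(48) | reversed so far: 49 -> 48
Step 3: curr=11, set curr.next=prev(49) | reversed so far: 11 -> 49 -> 48
Step 4: curr=22, set curr.next=prev(11) | reversed so far: 22 -> 11 -> 49 -> 48

22 -> 11 -> 49 -> 48 -> None


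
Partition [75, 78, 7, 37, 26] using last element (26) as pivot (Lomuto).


Pivot: 26
  7 <= 26: swap -> [7, 78, 75, 37, 26]
Place pivot at 1: [7, 26, 75, 37, 78]

Partitioned: [7, 26, 75, 37, 78]


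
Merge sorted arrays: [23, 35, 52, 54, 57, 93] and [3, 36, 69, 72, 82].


Take 3 from B
Take 23 from A
Take 35 from A
Take 36 from B
Take 52 from A
Take 54 from A
Take 57 from A
Take 69 from B
Take 72 from B
Take 82 from B

Merged: [3, 23, 35, 36, 52, 54, 57, 69, 72, 82, 93]


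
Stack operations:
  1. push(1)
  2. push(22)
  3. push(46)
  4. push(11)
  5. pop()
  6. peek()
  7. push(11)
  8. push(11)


push(1) -> [1]
push(22) -> [1, 22]
push(46) -> [1, 22, 46]
push(11) -> [1, 22, 46, 11]
pop()->11, [1, 22, 46]
peek()->46
push(11) -> [1, 22, 46, 11]
push(11) -> [1, 22, 46, 11, 11]

Final stack: [1, 22, 46, 11, 11]


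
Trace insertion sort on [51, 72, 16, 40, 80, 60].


Initial: [51, 72, 16, 40, 80, 60]
Insert 72: [51, 72, 16, 40, 80, 60]
Insert 16: [16, 51, 72, 40, 80, 60]
Insert 40: [16, 40, 51, 72, 80, 60]
Insert 80: [16, 40, 51, 72, 80, 60]
Insert 60: [16, 40, 51, 60, 72, 80]

Sorted: [16, 40, 51, 60, 72, 80]


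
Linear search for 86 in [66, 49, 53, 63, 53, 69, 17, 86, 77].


i=0: 66!=86
i=1: 49!=86
i=2: 53!=86
i=3: 63!=86
i=4: 53!=86
i=5: 69!=86
i=6: 17!=86
i=7: 86==86 found!

Found at 7, 8 comps


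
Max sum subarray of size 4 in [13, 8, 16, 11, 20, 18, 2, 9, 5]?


[0:4]: 48
[1:5]: 55
[2:6]: 65
[3:7]: 51
[4:8]: 49
[5:9]: 34

Max: 65 at [2:6]


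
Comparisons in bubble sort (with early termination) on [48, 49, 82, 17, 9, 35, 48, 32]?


Algorithm: bubble sort (with early termination)
Input: [48, 49, 82, 17, 9, 35, 48, 32]
Sorted: [9, 17, 32, 35, 48, 48, 49, 82]

27


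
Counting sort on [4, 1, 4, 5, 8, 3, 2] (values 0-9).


Input: [4, 1, 4, 5, 8, 3, 2]
Counts: [0, 1, 1, 1, 2, 1, 0, 0, 1, 0]

Sorted: [1, 2, 3, 4, 4, 5, 8]


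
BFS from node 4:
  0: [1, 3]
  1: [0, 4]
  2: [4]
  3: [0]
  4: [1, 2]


Visit 4, enqueue [1, 2]
Visit 1, enqueue [0]
Visit 2, enqueue []
Visit 0, enqueue [3]
Visit 3, enqueue []

BFS order: [4, 1, 2, 0, 3]


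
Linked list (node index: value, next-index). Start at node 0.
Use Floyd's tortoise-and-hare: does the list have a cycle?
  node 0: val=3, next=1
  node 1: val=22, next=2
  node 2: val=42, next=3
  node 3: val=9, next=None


Floyd's tortoise (slow, +1) and hare (fast, +2):
  init: slow=0, fast=0
  step 1: slow=1, fast=2
  step 2: fast 2->3->None, no cycle

Cycle: no


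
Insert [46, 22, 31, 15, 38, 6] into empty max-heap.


Insert 46: [46]
Insert 22: [46, 22]
Insert 31: [46, 22, 31]
Insert 15: [46, 22, 31, 15]
Insert 38: [46, 38, 31, 15, 22]
Insert 6: [46, 38, 31, 15, 22, 6]

Final heap: [46, 38, 31, 15, 22, 6]


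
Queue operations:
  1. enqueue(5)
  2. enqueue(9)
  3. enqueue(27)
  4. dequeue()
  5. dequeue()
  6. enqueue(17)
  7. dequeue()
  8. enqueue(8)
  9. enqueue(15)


enqueue(5) -> [5]
enqueue(9) -> [5, 9]
enqueue(27) -> [5, 9, 27]
dequeue()->5, [9, 27]
dequeue()->9, [27]
enqueue(17) -> [27, 17]
dequeue()->27, [17]
enqueue(8) -> [17, 8]
enqueue(15) -> [17, 8, 15]

Final queue: [17, 8, 15]


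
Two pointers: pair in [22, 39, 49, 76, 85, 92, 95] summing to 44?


lo=0(22)+hi=6(95)=117
lo=0(22)+hi=5(92)=114
lo=0(22)+hi=4(85)=107
lo=0(22)+hi=3(76)=98
lo=0(22)+hi=2(49)=71
lo=0(22)+hi=1(39)=61

No pair found


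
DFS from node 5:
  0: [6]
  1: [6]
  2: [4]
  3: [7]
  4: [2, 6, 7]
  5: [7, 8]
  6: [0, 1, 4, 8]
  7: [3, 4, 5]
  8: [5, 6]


Visit 5, push [8, 7]
Visit 7, push [4, 3]
Visit 3, push []
Visit 4, push [6, 2]
Visit 2, push []
Visit 6, push [8, 1, 0]
Visit 0, push []
Visit 1, push []
Visit 8, push []

DFS order: [5, 7, 3, 4, 2, 6, 0, 1, 8]


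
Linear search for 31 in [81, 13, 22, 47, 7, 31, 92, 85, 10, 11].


i=0: 81!=31
i=1: 13!=31
i=2: 22!=31
i=3: 47!=31
i=4: 7!=31
i=5: 31==31 found!

Found at 5, 6 comps


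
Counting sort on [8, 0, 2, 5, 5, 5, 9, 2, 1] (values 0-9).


Input: [8, 0, 2, 5, 5, 5, 9, 2, 1]
Counts: [1, 1, 2, 0, 0, 3, 0, 0, 1, 1]

Sorted: [0, 1, 2, 2, 5, 5, 5, 8, 9]


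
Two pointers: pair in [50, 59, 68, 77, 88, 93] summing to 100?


lo=0(50)+hi=5(93)=143
lo=0(50)+hi=4(88)=138
lo=0(50)+hi=3(77)=127
lo=0(50)+hi=2(68)=118
lo=0(50)+hi=1(59)=109

No pair found


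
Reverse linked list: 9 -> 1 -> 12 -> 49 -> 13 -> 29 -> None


Step 1: curr=9, set curr.next=prev(None) | reversed so far: 9
Step 2: curr=1, set curr.next=prev(9) | reversed so far: 1 -> 9
Step 3: curr=12, set curr.next=prev(1) | reversed so far: 12 -> 1 -> 9
Step 4: curr=49, set curr.next=prev(12) | reversed so far: 49 -> 12 -> 1 -> 9
Step 5: curr=13, set curr.next=prev(49) | reversed so far: 13 -> 49 -> 12 -> 1 -> 9
Step 6: curr=29, set curr.next=prev(13) | reversed so far: 29 -> 13 -> 49 -> 12 -> 1 -> 9

29 -> 13 -> 49 -> 12 -> 1 -> 9 -> None


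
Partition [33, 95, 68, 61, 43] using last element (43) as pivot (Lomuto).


Pivot: 43
  33 <= 43: advance i (no swap)
Place pivot at 1: [33, 43, 68, 61, 95]

Partitioned: [33, 43, 68, 61, 95]


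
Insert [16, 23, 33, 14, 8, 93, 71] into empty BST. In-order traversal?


Insert 16: root
Insert 23: R from 16
Insert 33: R from 16 -> R from 23
Insert 14: L from 16
Insert 8: L from 16 -> L from 14
Insert 93: R from 16 -> R from 23 -> R from 33
Insert 71: R from 16 -> R from 23 -> R from 33 -> L from 93

In-order: [8, 14, 16, 23, 33, 71, 93]


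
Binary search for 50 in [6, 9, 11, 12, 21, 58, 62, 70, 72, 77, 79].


Step 1: lo=0, hi=10, mid=5, val=58
Step 2: lo=0, hi=4, mid=2, val=11
Step 3: lo=3, hi=4, mid=3, val=12
Step 4: lo=4, hi=4, mid=4, val=21

Not found


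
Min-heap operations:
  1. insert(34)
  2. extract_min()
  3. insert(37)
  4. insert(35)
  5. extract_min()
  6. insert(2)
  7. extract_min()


insert(34) -> [34]
extract_min()->34, []
insert(37) -> [37]
insert(35) -> [35, 37]
extract_min()->35, [37]
insert(2) -> [2, 37]
extract_min()->2, [37]

Final heap: [37]


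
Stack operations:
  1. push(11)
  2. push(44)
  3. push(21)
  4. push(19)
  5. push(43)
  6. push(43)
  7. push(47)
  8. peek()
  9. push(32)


push(11) -> [11]
push(44) -> [11, 44]
push(21) -> [11, 44, 21]
push(19) -> [11, 44, 21, 19]
push(43) -> [11, 44, 21, 19, 43]
push(43) -> [11, 44, 21, 19, 43, 43]
push(47) -> [11, 44, 21, 19, 43, 43, 47]
peek()->47
push(32) -> [11, 44, 21, 19, 43, 43, 47, 32]

Final stack: [11, 44, 21, 19, 43, 43, 47, 32]


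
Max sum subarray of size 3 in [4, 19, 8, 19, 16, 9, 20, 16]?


[0:3]: 31
[1:4]: 46
[2:5]: 43
[3:6]: 44
[4:7]: 45
[5:8]: 45

Max: 46 at [1:4]


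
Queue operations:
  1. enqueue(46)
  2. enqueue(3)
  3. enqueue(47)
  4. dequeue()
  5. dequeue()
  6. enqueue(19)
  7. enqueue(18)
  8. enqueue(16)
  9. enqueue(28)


enqueue(46) -> [46]
enqueue(3) -> [46, 3]
enqueue(47) -> [46, 3, 47]
dequeue()->46, [3, 47]
dequeue()->3, [47]
enqueue(19) -> [47, 19]
enqueue(18) -> [47, 19, 18]
enqueue(16) -> [47, 19, 18, 16]
enqueue(28) -> [47, 19, 18, 16, 28]

Final queue: [47, 19, 18, 16, 28]


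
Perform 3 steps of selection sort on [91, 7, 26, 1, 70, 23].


Initial: [91, 7, 26, 1, 70, 23]
Step 1: min=1 at 3
  Swap: [1, 7, 26, 91, 70, 23]
Step 2: min=7 at 1
  Swap: [1, 7, 26, 91, 70, 23]
Step 3: min=23 at 5
  Swap: [1, 7, 23, 91, 70, 26]

After 3 steps: [1, 7, 23, 91, 70, 26]


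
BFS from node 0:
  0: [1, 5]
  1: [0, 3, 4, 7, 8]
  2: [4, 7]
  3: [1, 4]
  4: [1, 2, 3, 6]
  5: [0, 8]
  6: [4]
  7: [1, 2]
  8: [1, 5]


Visit 0, enqueue [1, 5]
Visit 1, enqueue [3, 4, 7, 8]
Visit 5, enqueue []
Visit 3, enqueue []
Visit 4, enqueue [2, 6]
Visit 7, enqueue []
Visit 8, enqueue []
Visit 2, enqueue []
Visit 6, enqueue []

BFS order: [0, 1, 5, 3, 4, 7, 8, 2, 6]


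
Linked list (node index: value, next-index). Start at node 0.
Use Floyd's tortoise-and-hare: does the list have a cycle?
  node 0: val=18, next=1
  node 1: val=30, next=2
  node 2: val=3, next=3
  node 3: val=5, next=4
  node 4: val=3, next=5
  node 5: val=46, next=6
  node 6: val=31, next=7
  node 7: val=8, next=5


Floyd's tortoise (slow, +1) and hare (fast, +2):
  init: slow=0, fast=0
  step 1: slow=1, fast=2
  step 2: slow=2, fast=4
  step 3: slow=3, fast=6
  step 4: slow=4, fast=5
  step 5: slow=5, fast=7
  step 6: slow=6, fast=6
  slow == fast at node 6: cycle detected

Cycle: yes


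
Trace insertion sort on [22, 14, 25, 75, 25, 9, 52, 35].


Initial: [22, 14, 25, 75, 25, 9, 52, 35]
Insert 14: [14, 22, 25, 75, 25, 9, 52, 35]
Insert 25: [14, 22, 25, 75, 25, 9, 52, 35]
Insert 75: [14, 22, 25, 75, 25, 9, 52, 35]
Insert 25: [14, 22, 25, 25, 75, 9, 52, 35]
Insert 9: [9, 14, 22, 25, 25, 75, 52, 35]
Insert 52: [9, 14, 22, 25, 25, 52, 75, 35]
Insert 35: [9, 14, 22, 25, 25, 35, 52, 75]

Sorted: [9, 14, 22, 25, 25, 35, 52, 75]


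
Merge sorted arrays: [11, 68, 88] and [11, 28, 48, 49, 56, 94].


Take 11 from A
Take 11 from B
Take 28 from B
Take 48 from B
Take 49 from B
Take 56 from B
Take 68 from A
Take 88 from A

Merged: [11, 11, 28, 48, 49, 56, 68, 88, 94]


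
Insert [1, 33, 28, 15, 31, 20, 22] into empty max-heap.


Insert 1: [1]
Insert 33: [33, 1]
Insert 28: [33, 1, 28]
Insert 15: [33, 15, 28, 1]
Insert 31: [33, 31, 28, 1, 15]
Insert 20: [33, 31, 28, 1, 15, 20]
Insert 22: [33, 31, 28, 1, 15, 20, 22]

Final heap: [33, 31, 28, 1, 15, 20, 22]


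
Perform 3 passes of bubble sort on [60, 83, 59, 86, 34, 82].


Initial: [60, 83, 59, 86, 34, 82]
Pass 1: [60, 59, 83, 34, 82, 86] (3 swaps)
Pass 2: [59, 60, 34, 82, 83, 86] (3 swaps)
Pass 3: [59, 34, 60, 82, 83, 86] (1 swaps)

After 3 passes: [59, 34, 60, 82, 83, 86]


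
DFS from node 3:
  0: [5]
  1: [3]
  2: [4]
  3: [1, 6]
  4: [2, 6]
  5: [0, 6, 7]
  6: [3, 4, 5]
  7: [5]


Visit 3, push [6, 1]
Visit 1, push []
Visit 6, push [5, 4]
Visit 4, push [2]
Visit 2, push []
Visit 5, push [7, 0]
Visit 0, push []
Visit 7, push []

DFS order: [3, 1, 6, 4, 2, 5, 0, 7]


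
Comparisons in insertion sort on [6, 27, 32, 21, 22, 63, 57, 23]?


Algorithm: insertion sort
Input: [6, 27, 32, 21, 22, 63, 57, 23]
Sorted: [6, 21, 22, 23, 27, 32, 57, 63]

16


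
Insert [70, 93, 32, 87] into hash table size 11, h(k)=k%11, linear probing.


Insert 70: h=4 -> slot 4
Insert 93: h=5 -> slot 5
Insert 32: h=10 -> slot 10
Insert 87: h=10, 1 probes -> slot 0

Table: [87, None, None, None, 70, 93, None, None, None, None, 32]


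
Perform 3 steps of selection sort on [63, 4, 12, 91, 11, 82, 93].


Initial: [63, 4, 12, 91, 11, 82, 93]
Step 1: min=4 at 1
  Swap: [4, 63, 12, 91, 11, 82, 93]
Step 2: min=11 at 4
  Swap: [4, 11, 12, 91, 63, 82, 93]
Step 3: min=12 at 2
  Swap: [4, 11, 12, 91, 63, 82, 93]

After 3 steps: [4, 11, 12, 91, 63, 82, 93]


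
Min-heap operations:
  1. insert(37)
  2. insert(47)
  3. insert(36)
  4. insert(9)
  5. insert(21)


insert(37) -> [37]
insert(47) -> [37, 47]
insert(36) -> [36, 47, 37]
insert(9) -> [9, 36, 37, 47]
insert(21) -> [9, 21, 37, 47, 36]

Final heap: [9, 21, 37, 47, 36]


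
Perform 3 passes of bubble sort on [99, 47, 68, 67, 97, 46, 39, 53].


Initial: [99, 47, 68, 67, 97, 46, 39, 53]
Pass 1: [47, 68, 67, 97, 46, 39, 53, 99] (7 swaps)
Pass 2: [47, 67, 68, 46, 39, 53, 97, 99] (4 swaps)
Pass 3: [47, 67, 46, 39, 53, 68, 97, 99] (3 swaps)

After 3 passes: [47, 67, 46, 39, 53, 68, 97, 99]


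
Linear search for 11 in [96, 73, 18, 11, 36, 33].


i=0: 96!=11
i=1: 73!=11
i=2: 18!=11
i=3: 11==11 found!

Found at 3, 4 comps


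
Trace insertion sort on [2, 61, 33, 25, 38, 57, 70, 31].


Initial: [2, 61, 33, 25, 38, 57, 70, 31]
Insert 61: [2, 61, 33, 25, 38, 57, 70, 31]
Insert 33: [2, 33, 61, 25, 38, 57, 70, 31]
Insert 25: [2, 25, 33, 61, 38, 57, 70, 31]
Insert 38: [2, 25, 33, 38, 61, 57, 70, 31]
Insert 57: [2, 25, 33, 38, 57, 61, 70, 31]
Insert 70: [2, 25, 33, 38, 57, 61, 70, 31]
Insert 31: [2, 25, 31, 33, 38, 57, 61, 70]

Sorted: [2, 25, 31, 33, 38, 57, 61, 70]


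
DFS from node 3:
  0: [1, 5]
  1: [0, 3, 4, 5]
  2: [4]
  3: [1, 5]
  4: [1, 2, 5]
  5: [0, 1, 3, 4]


Visit 3, push [5, 1]
Visit 1, push [5, 4, 0]
Visit 0, push [5]
Visit 5, push [4]
Visit 4, push [2]
Visit 2, push []

DFS order: [3, 1, 0, 5, 4, 2]


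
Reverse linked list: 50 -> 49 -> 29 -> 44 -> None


Step 1: curr=50, set curr.next=prev(None) | reversed so far: 50
Step 2: curr=49, set curr.next=prev(50) | reversed so far: 49 -> 50
Step 3: curr=29, set curr.next=prev(49) | reversed so far: 29 -> 49 -> 50
Step 4: curr=44, set curr.next=prev(29) | reversed so far: 44 -> 29 -> 49 -> 50

44 -> 29 -> 49 -> 50 -> None


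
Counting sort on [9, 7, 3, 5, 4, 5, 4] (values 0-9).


Input: [9, 7, 3, 5, 4, 5, 4]
Counts: [0, 0, 0, 1, 2, 2, 0, 1, 0, 1]

Sorted: [3, 4, 4, 5, 5, 7, 9]


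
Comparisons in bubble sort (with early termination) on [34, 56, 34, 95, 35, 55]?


Algorithm: bubble sort (with early termination)
Input: [34, 56, 34, 95, 35, 55]
Sorted: [34, 34, 35, 55, 56, 95]

12


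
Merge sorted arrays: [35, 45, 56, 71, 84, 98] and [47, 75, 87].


Take 35 from A
Take 45 from A
Take 47 from B
Take 56 from A
Take 71 from A
Take 75 from B
Take 84 from A
Take 87 from B

Merged: [35, 45, 47, 56, 71, 75, 84, 87, 98]


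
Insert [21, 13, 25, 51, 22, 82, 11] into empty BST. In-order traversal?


Insert 21: root
Insert 13: L from 21
Insert 25: R from 21
Insert 51: R from 21 -> R from 25
Insert 22: R from 21 -> L from 25
Insert 82: R from 21 -> R from 25 -> R from 51
Insert 11: L from 21 -> L from 13

In-order: [11, 13, 21, 22, 25, 51, 82]


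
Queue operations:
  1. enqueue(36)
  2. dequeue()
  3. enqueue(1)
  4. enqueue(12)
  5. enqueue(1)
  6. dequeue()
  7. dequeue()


enqueue(36) -> [36]
dequeue()->36, []
enqueue(1) -> [1]
enqueue(12) -> [1, 12]
enqueue(1) -> [1, 12, 1]
dequeue()->1, [12, 1]
dequeue()->12, [1]

Final queue: [1]


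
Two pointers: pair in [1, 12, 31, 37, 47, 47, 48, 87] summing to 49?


lo=0(1)+hi=7(87)=88
lo=0(1)+hi=6(48)=49

Yes: 1+48=49


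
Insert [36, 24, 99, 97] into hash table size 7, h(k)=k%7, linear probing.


Insert 36: h=1 -> slot 1
Insert 24: h=3 -> slot 3
Insert 99: h=1, 1 probes -> slot 2
Insert 97: h=6 -> slot 6

Table: [None, 36, 99, 24, None, None, 97]


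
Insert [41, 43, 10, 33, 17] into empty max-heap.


Insert 41: [41]
Insert 43: [43, 41]
Insert 10: [43, 41, 10]
Insert 33: [43, 41, 10, 33]
Insert 17: [43, 41, 10, 33, 17]

Final heap: [43, 41, 10, 33, 17]


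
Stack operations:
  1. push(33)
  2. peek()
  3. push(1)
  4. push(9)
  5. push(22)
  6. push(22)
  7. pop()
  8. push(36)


push(33) -> [33]
peek()->33
push(1) -> [33, 1]
push(9) -> [33, 1, 9]
push(22) -> [33, 1, 9, 22]
push(22) -> [33, 1, 9, 22, 22]
pop()->22, [33, 1, 9, 22]
push(36) -> [33, 1, 9, 22, 36]

Final stack: [33, 1, 9, 22, 36]


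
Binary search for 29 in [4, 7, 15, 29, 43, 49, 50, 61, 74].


Step 1: lo=0, hi=8, mid=4, val=43
Step 2: lo=0, hi=3, mid=1, val=7
Step 3: lo=2, hi=3, mid=2, val=15
Step 4: lo=3, hi=3, mid=3, val=29

Found at index 3


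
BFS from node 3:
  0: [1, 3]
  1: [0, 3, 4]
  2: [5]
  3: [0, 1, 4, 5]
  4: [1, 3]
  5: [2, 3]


Visit 3, enqueue [0, 1, 4, 5]
Visit 0, enqueue []
Visit 1, enqueue []
Visit 4, enqueue []
Visit 5, enqueue [2]
Visit 2, enqueue []

BFS order: [3, 0, 1, 4, 5, 2]


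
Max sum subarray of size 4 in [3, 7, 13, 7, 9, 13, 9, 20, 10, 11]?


[0:4]: 30
[1:5]: 36
[2:6]: 42
[3:7]: 38
[4:8]: 51
[5:9]: 52
[6:10]: 50

Max: 52 at [5:9]


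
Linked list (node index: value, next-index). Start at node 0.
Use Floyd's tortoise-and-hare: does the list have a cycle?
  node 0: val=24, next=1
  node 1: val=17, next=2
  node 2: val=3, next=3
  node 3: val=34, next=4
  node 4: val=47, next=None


Floyd's tortoise (slow, +1) and hare (fast, +2):
  init: slow=0, fast=0
  step 1: slow=1, fast=2
  step 2: slow=2, fast=4
  step 3: fast -> None, no cycle

Cycle: no


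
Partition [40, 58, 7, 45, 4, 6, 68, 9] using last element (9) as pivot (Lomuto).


Pivot: 9
  7 <= 9: swap -> [7, 58, 40, 45, 4, 6, 68, 9]
  4 <= 9: swap -> [7, 4, 40, 45, 58, 6, 68, 9]
  6 <= 9: swap -> [7, 4, 6, 45, 58, 40, 68, 9]
Place pivot at 3: [7, 4, 6, 9, 58, 40, 68, 45]

Partitioned: [7, 4, 6, 9, 58, 40, 68, 45]


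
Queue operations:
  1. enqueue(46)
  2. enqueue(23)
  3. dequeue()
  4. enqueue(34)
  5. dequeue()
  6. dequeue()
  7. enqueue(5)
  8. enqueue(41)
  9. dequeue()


enqueue(46) -> [46]
enqueue(23) -> [46, 23]
dequeue()->46, [23]
enqueue(34) -> [23, 34]
dequeue()->23, [34]
dequeue()->34, []
enqueue(5) -> [5]
enqueue(41) -> [5, 41]
dequeue()->5, [41]

Final queue: [41]


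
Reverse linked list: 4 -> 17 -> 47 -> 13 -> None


Step 1: curr=4, set curr.next=prev(None) | reversed so far: 4
Step 2: curr=17, set curr.next=prev(4) | reversed so far: 17 -> 4
Step 3: curr=47, set curr.next=prev(17) | reversed so far: 47 -> 17 -> 4
Step 4: curr=13, set curr.next=prev(47) | reversed so far: 13 -> 47 -> 17 -> 4

13 -> 47 -> 17 -> 4 -> None


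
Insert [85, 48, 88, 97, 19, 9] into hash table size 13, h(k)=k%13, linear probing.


Insert 85: h=7 -> slot 7
Insert 48: h=9 -> slot 9
Insert 88: h=10 -> slot 10
Insert 97: h=6 -> slot 6
Insert 19: h=6, 2 probes -> slot 8
Insert 9: h=9, 2 probes -> slot 11

Table: [None, None, None, None, None, None, 97, 85, 19, 48, 88, 9, None]


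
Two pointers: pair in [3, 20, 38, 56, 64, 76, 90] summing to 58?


lo=0(3)+hi=6(90)=93
lo=0(3)+hi=5(76)=79
lo=0(3)+hi=4(64)=67
lo=0(3)+hi=3(56)=59
lo=0(3)+hi=2(38)=41
lo=1(20)+hi=2(38)=58

Yes: 20+38=58


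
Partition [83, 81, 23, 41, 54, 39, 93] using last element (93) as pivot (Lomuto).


Pivot: 93
  83 <= 93: advance i (no swap)
  81 <= 93: advance i (no swap)
  23 <= 93: advance i (no swap)
  41 <= 93: advance i (no swap)
  54 <= 93: advance i (no swap)
  39 <= 93: advance i (no swap)
Place pivot at 6: [83, 81, 23, 41, 54, 39, 93]

Partitioned: [83, 81, 23, 41, 54, 39, 93]


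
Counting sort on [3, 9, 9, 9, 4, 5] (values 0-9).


Input: [3, 9, 9, 9, 4, 5]
Counts: [0, 0, 0, 1, 1, 1, 0, 0, 0, 3]

Sorted: [3, 4, 5, 9, 9, 9]


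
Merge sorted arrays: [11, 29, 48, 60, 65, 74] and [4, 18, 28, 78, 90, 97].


Take 4 from B
Take 11 from A
Take 18 from B
Take 28 from B
Take 29 from A
Take 48 from A
Take 60 from A
Take 65 from A
Take 74 from A

Merged: [4, 11, 18, 28, 29, 48, 60, 65, 74, 78, 90, 97]


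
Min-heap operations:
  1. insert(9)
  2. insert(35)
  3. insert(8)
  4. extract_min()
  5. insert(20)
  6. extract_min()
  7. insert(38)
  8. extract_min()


insert(9) -> [9]
insert(35) -> [9, 35]
insert(8) -> [8, 35, 9]
extract_min()->8, [9, 35]
insert(20) -> [9, 35, 20]
extract_min()->9, [20, 35]
insert(38) -> [20, 35, 38]
extract_min()->20, [35, 38]

Final heap: [35, 38]


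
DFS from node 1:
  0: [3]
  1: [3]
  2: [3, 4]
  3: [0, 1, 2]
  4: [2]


Visit 1, push [3]
Visit 3, push [2, 0]
Visit 0, push []
Visit 2, push [4]
Visit 4, push []

DFS order: [1, 3, 0, 2, 4]


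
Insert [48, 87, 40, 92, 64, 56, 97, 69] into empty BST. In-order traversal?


Insert 48: root
Insert 87: R from 48
Insert 40: L from 48
Insert 92: R from 48 -> R from 87
Insert 64: R from 48 -> L from 87
Insert 56: R from 48 -> L from 87 -> L from 64
Insert 97: R from 48 -> R from 87 -> R from 92
Insert 69: R from 48 -> L from 87 -> R from 64

In-order: [40, 48, 56, 64, 69, 87, 92, 97]


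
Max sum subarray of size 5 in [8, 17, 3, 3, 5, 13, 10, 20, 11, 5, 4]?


[0:5]: 36
[1:6]: 41
[2:7]: 34
[3:8]: 51
[4:9]: 59
[5:10]: 59
[6:11]: 50

Max: 59 at [4:9]


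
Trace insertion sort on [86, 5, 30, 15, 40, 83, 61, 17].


Initial: [86, 5, 30, 15, 40, 83, 61, 17]
Insert 5: [5, 86, 30, 15, 40, 83, 61, 17]
Insert 30: [5, 30, 86, 15, 40, 83, 61, 17]
Insert 15: [5, 15, 30, 86, 40, 83, 61, 17]
Insert 40: [5, 15, 30, 40, 86, 83, 61, 17]
Insert 83: [5, 15, 30, 40, 83, 86, 61, 17]
Insert 61: [5, 15, 30, 40, 61, 83, 86, 17]
Insert 17: [5, 15, 17, 30, 40, 61, 83, 86]

Sorted: [5, 15, 17, 30, 40, 61, 83, 86]


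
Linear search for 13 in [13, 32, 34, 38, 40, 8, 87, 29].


i=0: 13==13 found!

Found at 0, 1 comps


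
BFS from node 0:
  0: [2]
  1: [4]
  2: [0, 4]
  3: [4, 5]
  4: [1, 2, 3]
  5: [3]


Visit 0, enqueue [2]
Visit 2, enqueue [4]
Visit 4, enqueue [1, 3]
Visit 1, enqueue []
Visit 3, enqueue [5]
Visit 5, enqueue []

BFS order: [0, 2, 4, 1, 3, 5]


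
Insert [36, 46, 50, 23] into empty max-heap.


Insert 36: [36]
Insert 46: [46, 36]
Insert 50: [50, 36, 46]
Insert 23: [50, 36, 46, 23]

Final heap: [50, 36, 46, 23]


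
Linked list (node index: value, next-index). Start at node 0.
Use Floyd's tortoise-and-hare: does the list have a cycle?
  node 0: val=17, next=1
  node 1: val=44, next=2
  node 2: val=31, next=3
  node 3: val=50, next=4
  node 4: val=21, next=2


Floyd's tortoise (slow, +1) and hare (fast, +2):
  init: slow=0, fast=0
  step 1: slow=1, fast=2
  step 2: slow=2, fast=4
  step 3: slow=3, fast=3
  slow == fast at node 3: cycle detected

Cycle: yes


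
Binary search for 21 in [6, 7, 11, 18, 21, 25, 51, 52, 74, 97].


Step 1: lo=0, hi=9, mid=4, val=21

Found at index 4


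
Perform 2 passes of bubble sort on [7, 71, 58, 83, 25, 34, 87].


Initial: [7, 71, 58, 83, 25, 34, 87]
Pass 1: [7, 58, 71, 25, 34, 83, 87] (3 swaps)
Pass 2: [7, 58, 25, 34, 71, 83, 87] (2 swaps)

After 2 passes: [7, 58, 25, 34, 71, 83, 87]


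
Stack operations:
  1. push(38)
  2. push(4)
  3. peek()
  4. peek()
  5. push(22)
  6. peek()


push(38) -> [38]
push(4) -> [38, 4]
peek()->4
peek()->4
push(22) -> [38, 4, 22]
peek()->22

Final stack: [38, 4, 22]


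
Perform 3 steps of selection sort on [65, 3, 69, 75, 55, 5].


Initial: [65, 3, 69, 75, 55, 5]
Step 1: min=3 at 1
  Swap: [3, 65, 69, 75, 55, 5]
Step 2: min=5 at 5
  Swap: [3, 5, 69, 75, 55, 65]
Step 3: min=55 at 4
  Swap: [3, 5, 55, 75, 69, 65]

After 3 steps: [3, 5, 55, 75, 69, 65]


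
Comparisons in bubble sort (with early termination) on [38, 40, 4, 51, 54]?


Algorithm: bubble sort (with early termination)
Input: [38, 40, 4, 51, 54]
Sorted: [4, 38, 40, 51, 54]

9


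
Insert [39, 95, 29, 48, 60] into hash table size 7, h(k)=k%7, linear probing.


Insert 39: h=4 -> slot 4
Insert 95: h=4, 1 probes -> slot 5
Insert 29: h=1 -> slot 1
Insert 48: h=6 -> slot 6
Insert 60: h=4, 3 probes -> slot 0

Table: [60, 29, None, None, 39, 95, 48]


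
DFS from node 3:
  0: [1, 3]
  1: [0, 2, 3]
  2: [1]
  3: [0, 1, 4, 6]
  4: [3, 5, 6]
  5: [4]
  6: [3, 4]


Visit 3, push [6, 4, 1, 0]
Visit 0, push [1]
Visit 1, push [2]
Visit 2, push []
Visit 4, push [6, 5]
Visit 5, push []
Visit 6, push []

DFS order: [3, 0, 1, 2, 4, 5, 6]


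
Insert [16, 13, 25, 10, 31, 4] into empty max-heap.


Insert 16: [16]
Insert 13: [16, 13]
Insert 25: [25, 13, 16]
Insert 10: [25, 13, 16, 10]
Insert 31: [31, 25, 16, 10, 13]
Insert 4: [31, 25, 16, 10, 13, 4]

Final heap: [31, 25, 16, 10, 13, 4]


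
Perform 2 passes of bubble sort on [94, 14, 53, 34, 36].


Initial: [94, 14, 53, 34, 36]
Pass 1: [14, 53, 34, 36, 94] (4 swaps)
Pass 2: [14, 34, 36, 53, 94] (2 swaps)

After 2 passes: [14, 34, 36, 53, 94]


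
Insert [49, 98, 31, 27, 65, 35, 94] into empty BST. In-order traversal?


Insert 49: root
Insert 98: R from 49
Insert 31: L from 49
Insert 27: L from 49 -> L from 31
Insert 65: R from 49 -> L from 98
Insert 35: L from 49 -> R from 31
Insert 94: R from 49 -> L from 98 -> R from 65

In-order: [27, 31, 35, 49, 65, 94, 98]


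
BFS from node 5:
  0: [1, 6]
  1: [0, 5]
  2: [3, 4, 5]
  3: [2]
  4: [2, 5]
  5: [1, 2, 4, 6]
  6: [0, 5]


Visit 5, enqueue [1, 2, 4, 6]
Visit 1, enqueue [0]
Visit 2, enqueue [3]
Visit 4, enqueue []
Visit 6, enqueue []
Visit 0, enqueue []
Visit 3, enqueue []

BFS order: [5, 1, 2, 4, 6, 0, 3]


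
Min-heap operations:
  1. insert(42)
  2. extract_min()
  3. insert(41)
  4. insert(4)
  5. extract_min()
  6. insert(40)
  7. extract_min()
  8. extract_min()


insert(42) -> [42]
extract_min()->42, []
insert(41) -> [41]
insert(4) -> [4, 41]
extract_min()->4, [41]
insert(40) -> [40, 41]
extract_min()->40, [41]
extract_min()->41, []

Final heap: []


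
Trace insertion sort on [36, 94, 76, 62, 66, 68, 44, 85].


Initial: [36, 94, 76, 62, 66, 68, 44, 85]
Insert 94: [36, 94, 76, 62, 66, 68, 44, 85]
Insert 76: [36, 76, 94, 62, 66, 68, 44, 85]
Insert 62: [36, 62, 76, 94, 66, 68, 44, 85]
Insert 66: [36, 62, 66, 76, 94, 68, 44, 85]
Insert 68: [36, 62, 66, 68, 76, 94, 44, 85]
Insert 44: [36, 44, 62, 66, 68, 76, 94, 85]
Insert 85: [36, 44, 62, 66, 68, 76, 85, 94]

Sorted: [36, 44, 62, 66, 68, 76, 85, 94]


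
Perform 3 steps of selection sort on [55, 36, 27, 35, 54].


Initial: [55, 36, 27, 35, 54]
Step 1: min=27 at 2
  Swap: [27, 36, 55, 35, 54]
Step 2: min=35 at 3
  Swap: [27, 35, 55, 36, 54]
Step 3: min=36 at 3
  Swap: [27, 35, 36, 55, 54]

After 3 steps: [27, 35, 36, 55, 54]


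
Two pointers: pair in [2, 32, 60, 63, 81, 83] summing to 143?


lo=0(2)+hi=5(83)=85
lo=1(32)+hi=5(83)=115
lo=2(60)+hi=5(83)=143

Yes: 60+83=143


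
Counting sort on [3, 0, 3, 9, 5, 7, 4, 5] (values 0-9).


Input: [3, 0, 3, 9, 5, 7, 4, 5]
Counts: [1, 0, 0, 2, 1, 2, 0, 1, 0, 1]

Sorted: [0, 3, 3, 4, 5, 5, 7, 9]


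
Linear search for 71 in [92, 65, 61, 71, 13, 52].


i=0: 92!=71
i=1: 65!=71
i=2: 61!=71
i=3: 71==71 found!

Found at 3, 4 comps


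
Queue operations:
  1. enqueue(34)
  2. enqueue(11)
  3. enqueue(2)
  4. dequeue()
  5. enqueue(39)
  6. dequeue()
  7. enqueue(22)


enqueue(34) -> [34]
enqueue(11) -> [34, 11]
enqueue(2) -> [34, 11, 2]
dequeue()->34, [11, 2]
enqueue(39) -> [11, 2, 39]
dequeue()->11, [2, 39]
enqueue(22) -> [2, 39, 22]

Final queue: [2, 39, 22]
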